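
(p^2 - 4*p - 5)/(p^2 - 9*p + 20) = (p + 1)/(p - 4)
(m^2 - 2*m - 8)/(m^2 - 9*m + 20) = (m + 2)/(m - 5)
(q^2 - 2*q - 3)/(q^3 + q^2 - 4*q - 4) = (q - 3)/(q^2 - 4)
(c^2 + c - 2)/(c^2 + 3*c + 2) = (c - 1)/(c + 1)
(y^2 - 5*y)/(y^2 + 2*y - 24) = y*(y - 5)/(y^2 + 2*y - 24)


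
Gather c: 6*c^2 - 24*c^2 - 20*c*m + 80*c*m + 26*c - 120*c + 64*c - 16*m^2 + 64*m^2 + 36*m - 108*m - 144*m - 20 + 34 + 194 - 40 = -18*c^2 + c*(60*m - 30) + 48*m^2 - 216*m + 168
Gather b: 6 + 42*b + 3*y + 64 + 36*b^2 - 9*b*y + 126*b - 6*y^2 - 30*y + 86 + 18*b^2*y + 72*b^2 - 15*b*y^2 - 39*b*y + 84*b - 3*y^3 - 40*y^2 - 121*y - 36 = b^2*(18*y + 108) + b*(-15*y^2 - 48*y + 252) - 3*y^3 - 46*y^2 - 148*y + 120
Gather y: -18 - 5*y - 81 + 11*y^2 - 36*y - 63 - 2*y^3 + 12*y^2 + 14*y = -2*y^3 + 23*y^2 - 27*y - 162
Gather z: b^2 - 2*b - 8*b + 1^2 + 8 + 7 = b^2 - 10*b + 16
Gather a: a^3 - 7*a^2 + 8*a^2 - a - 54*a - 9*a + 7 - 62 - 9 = a^3 + a^2 - 64*a - 64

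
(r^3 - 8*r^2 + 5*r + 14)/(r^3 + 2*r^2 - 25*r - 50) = (r^3 - 8*r^2 + 5*r + 14)/(r^3 + 2*r^2 - 25*r - 50)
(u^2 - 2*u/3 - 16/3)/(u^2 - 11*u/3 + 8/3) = (u + 2)/(u - 1)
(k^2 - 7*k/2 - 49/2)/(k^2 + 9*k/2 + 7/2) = (k - 7)/(k + 1)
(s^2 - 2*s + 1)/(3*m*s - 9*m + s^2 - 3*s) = (s^2 - 2*s + 1)/(3*m*s - 9*m + s^2 - 3*s)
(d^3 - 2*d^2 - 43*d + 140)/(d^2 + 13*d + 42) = (d^2 - 9*d + 20)/(d + 6)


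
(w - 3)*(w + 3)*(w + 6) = w^3 + 6*w^2 - 9*w - 54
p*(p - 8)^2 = p^3 - 16*p^2 + 64*p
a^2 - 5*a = a*(a - 5)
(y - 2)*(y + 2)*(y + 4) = y^3 + 4*y^2 - 4*y - 16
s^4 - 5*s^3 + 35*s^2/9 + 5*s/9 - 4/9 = (s - 4)*(s - 1)*(s - 1/3)*(s + 1/3)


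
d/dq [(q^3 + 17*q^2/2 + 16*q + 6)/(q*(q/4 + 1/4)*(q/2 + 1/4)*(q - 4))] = 8*(-q^4 - 16*q^3 - 16*q^2 + 72*q + 48)/(q^2*(q^4 - 6*q^3 + q^2 + 24*q + 16))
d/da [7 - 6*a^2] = -12*a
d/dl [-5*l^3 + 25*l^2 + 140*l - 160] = -15*l^2 + 50*l + 140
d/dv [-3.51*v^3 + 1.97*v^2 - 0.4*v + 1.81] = -10.53*v^2 + 3.94*v - 0.4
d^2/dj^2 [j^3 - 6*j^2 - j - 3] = 6*j - 12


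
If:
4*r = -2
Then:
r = -1/2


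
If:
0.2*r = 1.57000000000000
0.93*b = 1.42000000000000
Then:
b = 1.53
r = 7.85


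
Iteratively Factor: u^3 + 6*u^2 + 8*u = (u)*(u^2 + 6*u + 8) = u*(u + 4)*(u + 2)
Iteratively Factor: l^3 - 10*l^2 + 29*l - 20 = (l - 4)*(l^2 - 6*l + 5) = (l - 5)*(l - 4)*(l - 1)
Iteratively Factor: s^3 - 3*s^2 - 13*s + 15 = (s + 3)*(s^2 - 6*s + 5) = (s - 5)*(s + 3)*(s - 1)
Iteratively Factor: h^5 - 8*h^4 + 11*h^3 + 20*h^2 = (h)*(h^4 - 8*h^3 + 11*h^2 + 20*h) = h*(h - 4)*(h^3 - 4*h^2 - 5*h) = h*(h - 5)*(h - 4)*(h^2 + h) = h*(h - 5)*(h - 4)*(h + 1)*(h)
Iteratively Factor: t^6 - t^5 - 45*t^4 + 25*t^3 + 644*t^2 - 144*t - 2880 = (t + 4)*(t^5 - 5*t^4 - 25*t^3 + 125*t^2 + 144*t - 720) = (t - 4)*(t + 4)*(t^4 - t^3 - 29*t^2 + 9*t + 180) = (t - 5)*(t - 4)*(t + 4)*(t^3 + 4*t^2 - 9*t - 36) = (t - 5)*(t - 4)*(t - 3)*(t + 4)*(t^2 + 7*t + 12) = (t - 5)*(t - 4)*(t - 3)*(t + 3)*(t + 4)*(t + 4)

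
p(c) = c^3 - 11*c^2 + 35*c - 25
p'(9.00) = 80.00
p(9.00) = 128.00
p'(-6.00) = 275.00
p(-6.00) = -847.00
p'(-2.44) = 106.54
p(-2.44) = -190.42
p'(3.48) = -5.23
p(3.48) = 5.73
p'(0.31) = 28.47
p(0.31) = -15.18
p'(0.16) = 31.56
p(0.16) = -19.68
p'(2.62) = -2.05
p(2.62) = 9.18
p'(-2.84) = 121.68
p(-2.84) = -236.03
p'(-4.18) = 179.38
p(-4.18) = -436.53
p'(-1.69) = 80.75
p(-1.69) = -120.39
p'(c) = 3*c^2 - 22*c + 35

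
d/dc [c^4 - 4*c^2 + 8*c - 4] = 4*c^3 - 8*c + 8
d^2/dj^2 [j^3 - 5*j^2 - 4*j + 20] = 6*j - 10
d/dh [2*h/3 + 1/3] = 2/3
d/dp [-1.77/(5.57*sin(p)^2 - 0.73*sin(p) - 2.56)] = (19.7178*sin(p) - 1.2921)*cos(p)/(-5.57*sin(p)^2 + 0.73*sin(p) + 2.56)^2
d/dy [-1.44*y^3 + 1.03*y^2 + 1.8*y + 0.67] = -4.32*y^2 + 2.06*y + 1.8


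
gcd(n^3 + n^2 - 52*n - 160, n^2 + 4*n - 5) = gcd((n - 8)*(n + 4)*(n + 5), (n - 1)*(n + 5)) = n + 5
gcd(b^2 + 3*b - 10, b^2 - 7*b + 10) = b - 2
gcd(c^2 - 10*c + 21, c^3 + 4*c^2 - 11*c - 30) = c - 3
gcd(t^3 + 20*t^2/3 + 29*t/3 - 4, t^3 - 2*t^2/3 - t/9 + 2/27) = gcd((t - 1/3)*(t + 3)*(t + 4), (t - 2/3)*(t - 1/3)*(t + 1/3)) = t - 1/3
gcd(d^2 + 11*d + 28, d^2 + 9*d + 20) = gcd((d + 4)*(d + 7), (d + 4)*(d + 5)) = d + 4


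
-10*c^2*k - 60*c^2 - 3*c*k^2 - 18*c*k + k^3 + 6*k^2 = (-5*c + k)*(2*c + k)*(k + 6)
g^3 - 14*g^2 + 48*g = g*(g - 8)*(g - 6)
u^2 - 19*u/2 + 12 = (u - 8)*(u - 3/2)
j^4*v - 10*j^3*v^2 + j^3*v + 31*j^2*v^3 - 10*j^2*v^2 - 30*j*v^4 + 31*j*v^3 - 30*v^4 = (j - 5*v)*(j - 3*v)*(j - 2*v)*(j*v + v)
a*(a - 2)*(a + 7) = a^3 + 5*a^2 - 14*a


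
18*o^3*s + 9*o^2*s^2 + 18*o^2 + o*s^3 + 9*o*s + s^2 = (3*o + s)*(6*o + s)*(o*s + 1)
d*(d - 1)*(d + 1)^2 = d^4 + d^3 - d^2 - d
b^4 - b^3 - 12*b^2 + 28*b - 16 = (b - 2)^2*(b - 1)*(b + 4)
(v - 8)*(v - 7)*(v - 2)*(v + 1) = v^4 - 16*v^3 + 69*v^2 - 26*v - 112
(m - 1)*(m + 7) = m^2 + 6*m - 7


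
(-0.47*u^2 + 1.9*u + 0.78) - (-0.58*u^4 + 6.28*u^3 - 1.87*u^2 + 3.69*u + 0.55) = 0.58*u^4 - 6.28*u^3 + 1.4*u^2 - 1.79*u + 0.23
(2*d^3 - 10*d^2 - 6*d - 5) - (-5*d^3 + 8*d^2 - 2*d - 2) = 7*d^3 - 18*d^2 - 4*d - 3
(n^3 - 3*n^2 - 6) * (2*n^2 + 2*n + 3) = 2*n^5 - 4*n^4 - 3*n^3 - 21*n^2 - 12*n - 18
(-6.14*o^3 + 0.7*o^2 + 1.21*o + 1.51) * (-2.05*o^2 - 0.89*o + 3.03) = 12.587*o^5 + 4.0296*o^4 - 21.7077*o^3 - 2.0514*o^2 + 2.3224*o + 4.5753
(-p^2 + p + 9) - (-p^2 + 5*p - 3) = 12 - 4*p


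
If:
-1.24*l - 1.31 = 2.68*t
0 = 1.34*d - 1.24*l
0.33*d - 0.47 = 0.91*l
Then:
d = -0.72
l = -0.78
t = -0.13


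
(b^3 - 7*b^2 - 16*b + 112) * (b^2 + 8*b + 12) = b^5 + b^4 - 60*b^3 - 100*b^2 + 704*b + 1344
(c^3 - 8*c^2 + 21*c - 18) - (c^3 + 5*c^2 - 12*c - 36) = -13*c^2 + 33*c + 18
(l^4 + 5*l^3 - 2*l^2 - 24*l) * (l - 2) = l^5 + 3*l^4 - 12*l^3 - 20*l^2 + 48*l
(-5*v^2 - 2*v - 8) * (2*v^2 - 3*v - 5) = -10*v^4 + 11*v^3 + 15*v^2 + 34*v + 40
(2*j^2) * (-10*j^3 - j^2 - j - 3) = -20*j^5 - 2*j^4 - 2*j^3 - 6*j^2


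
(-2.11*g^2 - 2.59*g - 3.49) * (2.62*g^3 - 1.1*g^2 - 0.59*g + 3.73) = -5.5282*g^5 - 4.4648*g^4 - 5.0499*g^3 - 2.5032*g^2 - 7.6016*g - 13.0177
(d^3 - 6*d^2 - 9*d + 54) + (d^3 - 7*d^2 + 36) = 2*d^3 - 13*d^2 - 9*d + 90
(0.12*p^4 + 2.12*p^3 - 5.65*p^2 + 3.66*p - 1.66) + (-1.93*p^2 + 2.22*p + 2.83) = 0.12*p^4 + 2.12*p^3 - 7.58*p^2 + 5.88*p + 1.17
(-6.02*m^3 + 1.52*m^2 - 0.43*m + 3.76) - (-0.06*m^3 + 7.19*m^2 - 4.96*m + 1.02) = -5.96*m^3 - 5.67*m^2 + 4.53*m + 2.74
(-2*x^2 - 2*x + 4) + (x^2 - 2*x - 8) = -x^2 - 4*x - 4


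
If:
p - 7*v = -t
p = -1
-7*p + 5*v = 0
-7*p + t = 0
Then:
No Solution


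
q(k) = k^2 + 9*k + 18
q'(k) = 2*k + 9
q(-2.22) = 2.95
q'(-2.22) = 4.56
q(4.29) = 75.01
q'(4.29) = 17.58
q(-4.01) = -2.01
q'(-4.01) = 0.98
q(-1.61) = 6.10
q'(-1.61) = 5.78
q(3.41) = 60.32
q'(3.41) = 15.82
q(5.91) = 106.12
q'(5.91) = 20.82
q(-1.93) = 4.35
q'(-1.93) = 5.14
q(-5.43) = -1.39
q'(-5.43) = -1.86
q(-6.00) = 0.00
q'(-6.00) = -3.00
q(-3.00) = 0.00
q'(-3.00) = 3.00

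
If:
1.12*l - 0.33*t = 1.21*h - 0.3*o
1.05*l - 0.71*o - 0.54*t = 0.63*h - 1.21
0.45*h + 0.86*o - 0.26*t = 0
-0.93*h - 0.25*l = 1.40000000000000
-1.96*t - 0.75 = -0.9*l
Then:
No Solution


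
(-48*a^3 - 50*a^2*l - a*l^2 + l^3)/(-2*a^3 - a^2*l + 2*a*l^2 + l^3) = (48*a^2 + 2*a*l - l^2)/(2*a^2 - a*l - l^2)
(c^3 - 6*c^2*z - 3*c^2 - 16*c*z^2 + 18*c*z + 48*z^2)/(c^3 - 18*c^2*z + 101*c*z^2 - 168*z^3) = (c^2 + 2*c*z - 3*c - 6*z)/(c^2 - 10*c*z + 21*z^2)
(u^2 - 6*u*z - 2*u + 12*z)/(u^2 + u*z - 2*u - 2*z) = (u - 6*z)/(u + z)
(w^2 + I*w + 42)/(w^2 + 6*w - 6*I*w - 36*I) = (w + 7*I)/(w + 6)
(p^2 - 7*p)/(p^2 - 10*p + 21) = p/(p - 3)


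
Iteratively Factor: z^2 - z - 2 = (z - 2)*(z + 1)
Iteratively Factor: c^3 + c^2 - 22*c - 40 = (c + 2)*(c^2 - c - 20) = (c - 5)*(c + 2)*(c + 4)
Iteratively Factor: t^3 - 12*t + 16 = (t + 4)*(t^2 - 4*t + 4) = (t - 2)*(t + 4)*(t - 2)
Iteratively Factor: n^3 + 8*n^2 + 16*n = (n)*(n^2 + 8*n + 16) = n*(n + 4)*(n + 4)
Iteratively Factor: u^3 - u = (u - 1)*(u^2 + u) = (u - 1)*(u + 1)*(u)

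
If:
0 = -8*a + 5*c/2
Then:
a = 5*c/16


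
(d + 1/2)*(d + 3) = d^2 + 7*d/2 + 3/2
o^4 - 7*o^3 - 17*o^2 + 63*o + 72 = (o - 8)*(o - 3)*(o + 1)*(o + 3)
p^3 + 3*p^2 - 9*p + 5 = (p - 1)^2*(p + 5)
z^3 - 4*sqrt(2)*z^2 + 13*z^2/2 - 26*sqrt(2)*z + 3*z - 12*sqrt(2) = (z + 1/2)*(z + 6)*(z - 4*sqrt(2))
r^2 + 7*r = r*(r + 7)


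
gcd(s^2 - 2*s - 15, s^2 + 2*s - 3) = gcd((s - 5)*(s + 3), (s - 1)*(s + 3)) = s + 3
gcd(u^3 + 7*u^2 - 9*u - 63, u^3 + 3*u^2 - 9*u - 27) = u^2 - 9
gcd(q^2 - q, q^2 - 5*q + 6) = 1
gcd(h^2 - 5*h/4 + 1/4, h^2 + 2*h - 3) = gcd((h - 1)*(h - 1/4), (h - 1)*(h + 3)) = h - 1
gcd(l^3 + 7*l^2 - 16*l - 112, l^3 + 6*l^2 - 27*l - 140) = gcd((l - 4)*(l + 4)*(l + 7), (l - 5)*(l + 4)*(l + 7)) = l^2 + 11*l + 28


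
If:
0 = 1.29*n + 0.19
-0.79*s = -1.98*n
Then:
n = -0.15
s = -0.37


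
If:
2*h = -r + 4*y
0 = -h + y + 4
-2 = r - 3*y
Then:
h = -2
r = -20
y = -6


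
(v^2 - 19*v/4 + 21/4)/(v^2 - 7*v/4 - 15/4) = (4*v - 7)/(4*v + 5)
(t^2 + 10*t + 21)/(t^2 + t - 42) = (t + 3)/(t - 6)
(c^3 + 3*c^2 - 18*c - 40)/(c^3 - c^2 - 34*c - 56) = (c^2 + c - 20)/(c^2 - 3*c - 28)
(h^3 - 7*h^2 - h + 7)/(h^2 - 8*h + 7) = h + 1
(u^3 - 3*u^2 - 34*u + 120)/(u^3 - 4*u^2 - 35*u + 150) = (u - 4)/(u - 5)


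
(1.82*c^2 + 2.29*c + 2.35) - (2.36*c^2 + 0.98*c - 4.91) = -0.54*c^2 + 1.31*c + 7.26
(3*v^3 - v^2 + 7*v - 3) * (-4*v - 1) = -12*v^4 + v^3 - 27*v^2 + 5*v + 3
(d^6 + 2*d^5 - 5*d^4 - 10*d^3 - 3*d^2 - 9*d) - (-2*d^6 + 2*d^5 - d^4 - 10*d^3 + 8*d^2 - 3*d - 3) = 3*d^6 - 4*d^4 - 11*d^2 - 6*d + 3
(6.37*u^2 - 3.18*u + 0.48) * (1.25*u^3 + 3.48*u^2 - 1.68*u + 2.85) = 7.9625*u^5 + 18.1926*u^4 - 21.168*u^3 + 25.1673*u^2 - 9.8694*u + 1.368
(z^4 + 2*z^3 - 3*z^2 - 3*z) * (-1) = -z^4 - 2*z^3 + 3*z^2 + 3*z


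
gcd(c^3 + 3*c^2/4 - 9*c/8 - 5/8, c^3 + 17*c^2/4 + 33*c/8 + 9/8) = c + 1/2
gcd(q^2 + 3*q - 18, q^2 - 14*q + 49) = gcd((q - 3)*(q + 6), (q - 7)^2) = 1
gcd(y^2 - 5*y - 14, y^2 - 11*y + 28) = y - 7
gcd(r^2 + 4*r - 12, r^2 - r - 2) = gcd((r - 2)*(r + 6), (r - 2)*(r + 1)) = r - 2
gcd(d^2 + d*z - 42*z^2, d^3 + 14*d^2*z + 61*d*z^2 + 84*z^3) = d + 7*z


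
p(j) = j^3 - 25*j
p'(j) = 3*j^2 - 25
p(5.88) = 56.30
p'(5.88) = 78.72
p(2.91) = -48.11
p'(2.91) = 0.40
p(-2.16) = 43.92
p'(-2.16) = -11.00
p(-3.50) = 44.62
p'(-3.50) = 11.75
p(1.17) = -27.65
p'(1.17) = -20.89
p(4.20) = -30.91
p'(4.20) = 27.92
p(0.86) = -20.86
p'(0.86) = -22.78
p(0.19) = -4.74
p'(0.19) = -24.89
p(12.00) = 1428.00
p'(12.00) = 407.00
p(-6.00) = -66.00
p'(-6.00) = 83.00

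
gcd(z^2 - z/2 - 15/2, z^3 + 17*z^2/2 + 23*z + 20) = z + 5/2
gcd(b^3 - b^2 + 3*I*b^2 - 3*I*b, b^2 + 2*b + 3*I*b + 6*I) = b + 3*I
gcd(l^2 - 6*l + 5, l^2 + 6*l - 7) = l - 1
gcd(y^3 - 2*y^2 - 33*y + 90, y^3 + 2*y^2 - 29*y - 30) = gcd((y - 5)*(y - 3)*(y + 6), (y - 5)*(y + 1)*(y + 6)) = y^2 + y - 30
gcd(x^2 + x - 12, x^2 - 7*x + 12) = x - 3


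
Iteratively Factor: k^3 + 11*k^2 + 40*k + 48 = (k + 4)*(k^2 + 7*k + 12) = (k + 4)^2*(k + 3)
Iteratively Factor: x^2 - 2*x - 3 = (x + 1)*(x - 3)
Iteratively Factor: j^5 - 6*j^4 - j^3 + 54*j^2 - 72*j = (j)*(j^4 - 6*j^3 - j^2 + 54*j - 72) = j*(j - 2)*(j^3 - 4*j^2 - 9*j + 36) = j*(j - 4)*(j - 2)*(j^2 - 9) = j*(j - 4)*(j - 3)*(j - 2)*(j + 3)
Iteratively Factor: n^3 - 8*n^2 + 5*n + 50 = (n - 5)*(n^2 - 3*n - 10) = (n - 5)^2*(n + 2)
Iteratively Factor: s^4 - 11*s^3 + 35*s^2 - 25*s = (s - 5)*(s^3 - 6*s^2 + 5*s) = (s - 5)^2*(s^2 - s) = (s - 5)^2*(s - 1)*(s)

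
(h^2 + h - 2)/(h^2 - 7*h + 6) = (h + 2)/(h - 6)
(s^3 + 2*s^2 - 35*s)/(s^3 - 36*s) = (s^2 + 2*s - 35)/(s^2 - 36)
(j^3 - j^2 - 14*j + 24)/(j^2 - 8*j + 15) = (j^2 + 2*j - 8)/(j - 5)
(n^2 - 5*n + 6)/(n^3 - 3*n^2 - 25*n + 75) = (n - 2)/(n^2 - 25)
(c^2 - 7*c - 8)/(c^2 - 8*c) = (c + 1)/c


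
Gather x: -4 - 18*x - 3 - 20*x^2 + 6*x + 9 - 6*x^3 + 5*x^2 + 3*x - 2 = -6*x^3 - 15*x^2 - 9*x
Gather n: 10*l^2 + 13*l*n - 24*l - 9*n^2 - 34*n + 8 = 10*l^2 - 24*l - 9*n^2 + n*(13*l - 34) + 8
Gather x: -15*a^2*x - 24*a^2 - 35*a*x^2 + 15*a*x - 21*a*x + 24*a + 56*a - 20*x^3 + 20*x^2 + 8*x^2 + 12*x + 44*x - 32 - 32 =-24*a^2 + 80*a - 20*x^3 + x^2*(28 - 35*a) + x*(-15*a^2 - 6*a + 56) - 64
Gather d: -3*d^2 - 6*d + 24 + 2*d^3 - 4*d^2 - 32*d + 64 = 2*d^3 - 7*d^2 - 38*d + 88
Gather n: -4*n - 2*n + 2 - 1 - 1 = -6*n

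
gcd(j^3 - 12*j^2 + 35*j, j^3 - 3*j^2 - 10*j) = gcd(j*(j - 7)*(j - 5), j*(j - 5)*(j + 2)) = j^2 - 5*j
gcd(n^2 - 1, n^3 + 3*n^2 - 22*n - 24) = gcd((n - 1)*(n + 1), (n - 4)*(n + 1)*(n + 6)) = n + 1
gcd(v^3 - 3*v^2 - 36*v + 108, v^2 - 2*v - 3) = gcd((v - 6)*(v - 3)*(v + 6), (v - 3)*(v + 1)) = v - 3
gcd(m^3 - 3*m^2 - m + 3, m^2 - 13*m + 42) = 1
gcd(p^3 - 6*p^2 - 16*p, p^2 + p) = p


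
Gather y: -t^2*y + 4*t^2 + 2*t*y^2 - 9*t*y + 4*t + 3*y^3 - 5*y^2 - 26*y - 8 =4*t^2 + 4*t + 3*y^3 + y^2*(2*t - 5) + y*(-t^2 - 9*t - 26) - 8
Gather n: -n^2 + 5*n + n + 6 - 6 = -n^2 + 6*n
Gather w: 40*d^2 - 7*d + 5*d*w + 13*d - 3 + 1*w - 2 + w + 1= 40*d^2 + 6*d + w*(5*d + 2) - 4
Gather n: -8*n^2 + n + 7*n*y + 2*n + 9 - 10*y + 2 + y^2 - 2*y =-8*n^2 + n*(7*y + 3) + y^2 - 12*y + 11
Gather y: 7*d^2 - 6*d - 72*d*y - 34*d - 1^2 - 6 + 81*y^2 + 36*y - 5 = 7*d^2 - 40*d + 81*y^2 + y*(36 - 72*d) - 12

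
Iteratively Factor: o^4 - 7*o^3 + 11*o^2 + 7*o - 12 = (o - 3)*(o^3 - 4*o^2 - o + 4) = (o - 3)*(o - 1)*(o^2 - 3*o - 4) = (o - 4)*(o - 3)*(o - 1)*(o + 1)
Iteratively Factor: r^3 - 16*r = (r)*(r^2 - 16) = r*(r - 4)*(r + 4)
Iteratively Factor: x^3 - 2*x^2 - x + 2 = (x + 1)*(x^2 - 3*x + 2) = (x - 2)*(x + 1)*(x - 1)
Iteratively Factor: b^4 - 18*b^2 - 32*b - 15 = (b + 1)*(b^3 - b^2 - 17*b - 15) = (b + 1)*(b + 3)*(b^2 - 4*b - 5) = (b + 1)^2*(b + 3)*(b - 5)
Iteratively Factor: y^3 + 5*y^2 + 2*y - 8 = (y + 4)*(y^2 + y - 2) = (y + 2)*(y + 4)*(y - 1)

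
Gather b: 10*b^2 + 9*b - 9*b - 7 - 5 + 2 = 10*b^2 - 10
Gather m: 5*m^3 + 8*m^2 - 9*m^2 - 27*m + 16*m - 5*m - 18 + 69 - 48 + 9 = 5*m^3 - m^2 - 16*m + 12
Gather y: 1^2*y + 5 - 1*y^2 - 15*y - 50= -y^2 - 14*y - 45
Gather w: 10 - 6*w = 10 - 6*w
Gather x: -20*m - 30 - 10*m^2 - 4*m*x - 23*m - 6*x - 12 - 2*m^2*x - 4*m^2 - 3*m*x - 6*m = -14*m^2 - 49*m + x*(-2*m^2 - 7*m - 6) - 42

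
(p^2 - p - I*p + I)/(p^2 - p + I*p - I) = (p - I)/(p + I)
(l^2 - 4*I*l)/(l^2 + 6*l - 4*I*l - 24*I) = l/(l + 6)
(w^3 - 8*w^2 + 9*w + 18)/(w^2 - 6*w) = w - 2 - 3/w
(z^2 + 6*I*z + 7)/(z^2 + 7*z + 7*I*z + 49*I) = (z - I)/(z + 7)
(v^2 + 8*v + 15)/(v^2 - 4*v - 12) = (v^2 + 8*v + 15)/(v^2 - 4*v - 12)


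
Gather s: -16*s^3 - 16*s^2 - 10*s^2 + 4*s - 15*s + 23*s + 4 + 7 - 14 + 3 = -16*s^3 - 26*s^2 + 12*s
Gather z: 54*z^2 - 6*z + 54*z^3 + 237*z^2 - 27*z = 54*z^3 + 291*z^2 - 33*z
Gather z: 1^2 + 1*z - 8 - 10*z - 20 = -9*z - 27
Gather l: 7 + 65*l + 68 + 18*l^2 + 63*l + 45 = 18*l^2 + 128*l + 120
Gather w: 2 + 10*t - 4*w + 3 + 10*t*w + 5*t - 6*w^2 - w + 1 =15*t - 6*w^2 + w*(10*t - 5) + 6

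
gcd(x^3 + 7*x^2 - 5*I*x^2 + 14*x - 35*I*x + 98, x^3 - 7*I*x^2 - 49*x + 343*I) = x^2 + x*(7 - 7*I) - 49*I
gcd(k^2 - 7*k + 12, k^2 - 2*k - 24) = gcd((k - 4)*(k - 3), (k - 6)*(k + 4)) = 1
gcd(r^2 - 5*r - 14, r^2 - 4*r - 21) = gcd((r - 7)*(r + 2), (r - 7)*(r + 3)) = r - 7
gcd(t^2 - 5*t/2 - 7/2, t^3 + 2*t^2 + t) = t + 1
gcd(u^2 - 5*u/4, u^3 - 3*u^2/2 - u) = u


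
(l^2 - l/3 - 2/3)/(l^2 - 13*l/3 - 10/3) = (l - 1)/(l - 5)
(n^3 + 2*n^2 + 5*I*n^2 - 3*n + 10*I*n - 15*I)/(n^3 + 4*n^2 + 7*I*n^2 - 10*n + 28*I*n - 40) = (n^2 + 2*n - 3)/(n^2 + 2*n*(2 + I) + 8*I)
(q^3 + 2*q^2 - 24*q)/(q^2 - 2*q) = (q^2 + 2*q - 24)/(q - 2)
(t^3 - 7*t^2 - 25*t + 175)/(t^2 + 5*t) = t - 12 + 35/t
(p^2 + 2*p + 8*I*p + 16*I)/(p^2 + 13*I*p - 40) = (p + 2)/(p + 5*I)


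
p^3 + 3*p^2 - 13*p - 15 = (p - 3)*(p + 1)*(p + 5)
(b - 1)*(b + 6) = b^2 + 5*b - 6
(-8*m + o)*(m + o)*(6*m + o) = -48*m^3 - 50*m^2*o - m*o^2 + o^3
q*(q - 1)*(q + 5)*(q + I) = q^4 + 4*q^3 + I*q^3 - 5*q^2 + 4*I*q^2 - 5*I*q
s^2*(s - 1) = s^3 - s^2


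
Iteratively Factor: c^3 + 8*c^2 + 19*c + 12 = (c + 4)*(c^2 + 4*c + 3) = (c + 1)*(c + 4)*(c + 3)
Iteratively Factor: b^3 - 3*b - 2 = (b - 2)*(b^2 + 2*b + 1) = (b - 2)*(b + 1)*(b + 1)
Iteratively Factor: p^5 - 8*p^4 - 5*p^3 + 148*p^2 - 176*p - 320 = (p + 4)*(p^4 - 12*p^3 + 43*p^2 - 24*p - 80) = (p - 5)*(p + 4)*(p^3 - 7*p^2 + 8*p + 16) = (p - 5)*(p - 4)*(p + 4)*(p^2 - 3*p - 4) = (p - 5)*(p - 4)^2*(p + 4)*(p + 1)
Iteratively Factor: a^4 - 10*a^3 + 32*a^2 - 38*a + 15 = (a - 1)*(a^3 - 9*a^2 + 23*a - 15) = (a - 5)*(a - 1)*(a^2 - 4*a + 3) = (a - 5)*(a - 1)^2*(a - 3)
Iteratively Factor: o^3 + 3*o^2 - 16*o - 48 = (o + 4)*(o^2 - o - 12) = (o - 4)*(o + 4)*(o + 3)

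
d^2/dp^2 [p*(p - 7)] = 2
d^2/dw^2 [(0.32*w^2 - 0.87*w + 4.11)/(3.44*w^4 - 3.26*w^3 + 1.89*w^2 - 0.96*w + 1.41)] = (22.720512*w^8 - 145.074432*w^7 + 1131.467008*w^6 - 1459.468728*w^5 + 976.805676*w^4 - 354.084126*w^3 - 127.062918*w^2 + 82.51983*w - 15.412806)/(40.707584*w^12 - 115.732608*w^11 + 176.773344*w^10 - 195.89804*w^9 + 211.773636*w^8 - 197.865666*w^7 + 151.710129*w^6 - 99.364644*w^5 + 67.329063*w^4 - 35.678178*w^3 + 15.170895*w^2 - 5.725728*w + 2.803221)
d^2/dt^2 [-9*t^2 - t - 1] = -18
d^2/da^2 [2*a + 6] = 0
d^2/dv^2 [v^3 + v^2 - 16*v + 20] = 6*v + 2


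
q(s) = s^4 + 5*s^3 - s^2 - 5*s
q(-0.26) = 1.15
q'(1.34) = 28.88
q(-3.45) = -58.30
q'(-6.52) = -462.98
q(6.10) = 2451.78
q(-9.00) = 2880.00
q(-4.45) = -46.02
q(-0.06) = 0.30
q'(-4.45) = -51.55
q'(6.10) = 1448.87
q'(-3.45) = 16.18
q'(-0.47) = -1.16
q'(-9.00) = -1688.00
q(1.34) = 6.76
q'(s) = 4*s^3 + 15*s^2 - 2*s - 5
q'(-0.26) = -3.54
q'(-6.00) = -317.00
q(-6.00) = 210.00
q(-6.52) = 411.38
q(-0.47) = 1.66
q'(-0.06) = -4.83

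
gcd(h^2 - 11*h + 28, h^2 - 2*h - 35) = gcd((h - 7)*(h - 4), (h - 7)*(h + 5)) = h - 7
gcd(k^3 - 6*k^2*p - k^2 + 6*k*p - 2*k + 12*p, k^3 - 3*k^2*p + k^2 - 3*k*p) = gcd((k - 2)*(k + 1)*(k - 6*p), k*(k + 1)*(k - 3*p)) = k + 1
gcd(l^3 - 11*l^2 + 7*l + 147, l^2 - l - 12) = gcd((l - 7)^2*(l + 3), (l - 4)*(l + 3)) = l + 3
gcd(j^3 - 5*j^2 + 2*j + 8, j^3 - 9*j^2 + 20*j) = j - 4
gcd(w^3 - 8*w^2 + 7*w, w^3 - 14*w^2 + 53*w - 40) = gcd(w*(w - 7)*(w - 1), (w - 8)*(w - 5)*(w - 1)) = w - 1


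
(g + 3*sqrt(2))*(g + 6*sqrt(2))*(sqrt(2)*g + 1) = sqrt(2)*g^3 + 19*g^2 + 45*sqrt(2)*g + 36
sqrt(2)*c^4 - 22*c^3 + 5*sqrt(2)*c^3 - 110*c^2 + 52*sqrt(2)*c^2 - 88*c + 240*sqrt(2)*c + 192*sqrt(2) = (c + 4)*(c - 8*sqrt(2))*(c - 3*sqrt(2))*(sqrt(2)*c + sqrt(2))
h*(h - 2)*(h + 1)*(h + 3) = h^4 + 2*h^3 - 5*h^2 - 6*h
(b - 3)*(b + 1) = b^2 - 2*b - 3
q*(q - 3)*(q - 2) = q^3 - 5*q^2 + 6*q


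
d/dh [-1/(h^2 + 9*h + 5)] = (2*h + 9)/(h^2 + 9*h + 5)^2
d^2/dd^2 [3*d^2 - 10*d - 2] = 6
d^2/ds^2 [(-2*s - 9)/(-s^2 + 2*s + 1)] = 2*((-6*s - 5)*(-s^2 + 2*s + 1) - 4*(s - 1)^2*(2*s + 9))/(-s^2 + 2*s + 1)^3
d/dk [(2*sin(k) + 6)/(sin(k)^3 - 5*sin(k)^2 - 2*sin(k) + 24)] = 4*(-sin(k)^3 - 2*sin(k)^2 + 15*sin(k) + 15)*cos(k)/(sin(k)^3 - 5*sin(k)^2 - 2*sin(k) + 24)^2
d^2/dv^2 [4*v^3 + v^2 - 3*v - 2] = 24*v + 2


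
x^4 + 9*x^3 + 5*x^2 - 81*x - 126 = (x - 3)*(x + 2)*(x + 3)*(x + 7)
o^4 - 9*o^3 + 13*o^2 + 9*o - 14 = (o - 7)*(o - 2)*(o - 1)*(o + 1)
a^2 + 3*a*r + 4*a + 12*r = (a + 4)*(a + 3*r)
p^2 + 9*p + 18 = (p + 3)*(p + 6)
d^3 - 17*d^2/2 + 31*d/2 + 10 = (d - 5)*(d - 4)*(d + 1/2)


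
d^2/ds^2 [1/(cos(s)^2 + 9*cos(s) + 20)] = (-4*sin(s)^4 + 3*sin(s)^2 + 855*cos(s)/4 - 27*cos(3*s)/4 + 123)/((cos(s) + 4)^3*(cos(s) + 5)^3)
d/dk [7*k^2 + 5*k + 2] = 14*k + 5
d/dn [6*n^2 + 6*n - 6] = 12*n + 6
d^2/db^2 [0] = 0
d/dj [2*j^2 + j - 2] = 4*j + 1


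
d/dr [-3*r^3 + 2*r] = 2 - 9*r^2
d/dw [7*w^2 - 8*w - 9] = 14*w - 8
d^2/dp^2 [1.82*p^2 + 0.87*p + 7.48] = 3.64000000000000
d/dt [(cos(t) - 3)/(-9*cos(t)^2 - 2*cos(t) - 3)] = 9*(sin(t)^2 + 6*cos(t))*sin(t)/(-9*sin(t)^2 + 2*cos(t) + 12)^2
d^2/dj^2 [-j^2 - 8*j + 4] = -2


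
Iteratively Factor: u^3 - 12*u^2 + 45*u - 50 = (u - 5)*(u^2 - 7*u + 10) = (u - 5)*(u - 2)*(u - 5)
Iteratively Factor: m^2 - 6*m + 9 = (m - 3)*(m - 3)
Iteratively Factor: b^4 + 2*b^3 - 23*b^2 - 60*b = (b)*(b^3 + 2*b^2 - 23*b - 60) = b*(b + 3)*(b^2 - b - 20) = b*(b + 3)*(b + 4)*(b - 5)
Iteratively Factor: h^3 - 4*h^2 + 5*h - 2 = (h - 1)*(h^2 - 3*h + 2) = (h - 1)^2*(h - 2)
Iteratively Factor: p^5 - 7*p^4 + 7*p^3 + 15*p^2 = (p + 1)*(p^4 - 8*p^3 + 15*p^2) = (p - 5)*(p + 1)*(p^3 - 3*p^2) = (p - 5)*(p - 3)*(p + 1)*(p^2) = p*(p - 5)*(p - 3)*(p + 1)*(p)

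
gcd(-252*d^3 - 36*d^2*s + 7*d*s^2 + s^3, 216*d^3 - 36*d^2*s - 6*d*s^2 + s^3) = -36*d^2 + s^2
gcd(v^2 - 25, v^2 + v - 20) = v + 5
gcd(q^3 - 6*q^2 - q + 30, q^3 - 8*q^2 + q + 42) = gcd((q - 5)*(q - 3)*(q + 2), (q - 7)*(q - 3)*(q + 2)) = q^2 - q - 6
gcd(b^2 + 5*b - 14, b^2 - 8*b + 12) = b - 2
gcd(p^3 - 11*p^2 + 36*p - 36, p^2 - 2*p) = p - 2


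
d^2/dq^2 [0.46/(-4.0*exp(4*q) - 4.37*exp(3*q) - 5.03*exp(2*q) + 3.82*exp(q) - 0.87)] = (-0.46*(16.0*exp(3*q) + 13.11*exp(2*q) + 10.06*exp(q) - 3.82)*(32.0*exp(3*q) + 26.22*exp(2*q) + 20.12*exp(q) - 7.64)*exp(q) + (29.44*exp(3*q) + 18.0918*exp(2*q) + 9.2552*exp(q) - 1.7572)*(4.0*exp(4*q) + 4.37*exp(3*q) + 5.03*exp(2*q) - 3.82*exp(q) + 0.87))*exp(q)/(4.0*exp(4*q) + 4.37*exp(3*q) + 5.03*exp(2*q) - 3.82*exp(q) + 0.87)^3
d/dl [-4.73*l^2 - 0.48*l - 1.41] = -9.46*l - 0.48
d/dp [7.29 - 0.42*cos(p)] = 0.42*sin(p)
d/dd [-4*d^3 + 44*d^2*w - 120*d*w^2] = -12*d^2 + 88*d*w - 120*w^2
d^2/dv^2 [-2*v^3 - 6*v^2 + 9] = -12*v - 12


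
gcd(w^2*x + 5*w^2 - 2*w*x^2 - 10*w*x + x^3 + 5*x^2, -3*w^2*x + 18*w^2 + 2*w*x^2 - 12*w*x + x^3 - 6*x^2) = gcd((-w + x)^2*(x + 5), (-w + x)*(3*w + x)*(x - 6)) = -w + x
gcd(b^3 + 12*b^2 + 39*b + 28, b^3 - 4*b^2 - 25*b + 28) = b + 4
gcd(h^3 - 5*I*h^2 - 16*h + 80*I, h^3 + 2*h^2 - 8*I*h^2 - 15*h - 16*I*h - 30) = h - 5*I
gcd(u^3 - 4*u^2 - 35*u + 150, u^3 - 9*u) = 1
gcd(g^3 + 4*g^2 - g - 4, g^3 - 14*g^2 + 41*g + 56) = g + 1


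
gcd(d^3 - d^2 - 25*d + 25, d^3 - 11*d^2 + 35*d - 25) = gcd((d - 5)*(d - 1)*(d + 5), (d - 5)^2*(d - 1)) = d^2 - 6*d + 5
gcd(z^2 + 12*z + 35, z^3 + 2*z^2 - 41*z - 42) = z + 7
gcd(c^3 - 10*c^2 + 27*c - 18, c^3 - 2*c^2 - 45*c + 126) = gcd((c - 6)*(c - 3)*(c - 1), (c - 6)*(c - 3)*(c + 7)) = c^2 - 9*c + 18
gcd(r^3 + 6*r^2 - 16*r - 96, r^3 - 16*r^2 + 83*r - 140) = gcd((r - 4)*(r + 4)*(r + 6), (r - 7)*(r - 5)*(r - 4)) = r - 4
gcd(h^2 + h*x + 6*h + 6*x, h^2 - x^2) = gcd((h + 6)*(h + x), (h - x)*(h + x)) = h + x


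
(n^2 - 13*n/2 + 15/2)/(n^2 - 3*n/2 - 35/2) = (2*n - 3)/(2*n + 7)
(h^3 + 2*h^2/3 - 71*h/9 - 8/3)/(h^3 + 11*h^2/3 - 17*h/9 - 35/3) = (9*h^2 - 21*h - 8)/(9*h^2 + 6*h - 35)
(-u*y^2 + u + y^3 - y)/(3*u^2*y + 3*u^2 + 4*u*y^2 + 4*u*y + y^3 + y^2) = (-u*y + u + y^2 - y)/(3*u^2 + 4*u*y + y^2)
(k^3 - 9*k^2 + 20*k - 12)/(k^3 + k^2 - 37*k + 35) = (k^2 - 8*k + 12)/(k^2 + 2*k - 35)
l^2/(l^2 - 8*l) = l/(l - 8)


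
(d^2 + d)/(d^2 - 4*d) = (d + 1)/(d - 4)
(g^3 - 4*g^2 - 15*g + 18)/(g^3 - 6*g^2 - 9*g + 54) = (g - 1)/(g - 3)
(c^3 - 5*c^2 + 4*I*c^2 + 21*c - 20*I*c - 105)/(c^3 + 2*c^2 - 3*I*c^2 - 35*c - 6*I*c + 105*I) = (c + 7*I)/(c + 7)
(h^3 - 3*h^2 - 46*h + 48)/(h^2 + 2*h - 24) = (h^2 - 9*h + 8)/(h - 4)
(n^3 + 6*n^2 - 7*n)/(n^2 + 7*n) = n - 1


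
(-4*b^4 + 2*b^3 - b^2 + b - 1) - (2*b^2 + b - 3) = -4*b^4 + 2*b^3 - 3*b^2 + 2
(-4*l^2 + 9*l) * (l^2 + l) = -4*l^4 + 5*l^3 + 9*l^2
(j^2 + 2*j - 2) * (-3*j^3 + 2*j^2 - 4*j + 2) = -3*j^5 - 4*j^4 + 6*j^3 - 10*j^2 + 12*j - 4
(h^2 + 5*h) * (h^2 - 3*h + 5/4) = h^4 + 2*h^3 - 55*h^2/4 + 25*h/4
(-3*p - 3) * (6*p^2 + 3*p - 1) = -18*p^3 - 27*p^2 - 6*p + 3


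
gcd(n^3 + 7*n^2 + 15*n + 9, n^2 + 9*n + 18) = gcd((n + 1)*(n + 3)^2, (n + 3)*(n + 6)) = n + 3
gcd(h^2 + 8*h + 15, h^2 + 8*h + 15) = h^2 + 8*h + 15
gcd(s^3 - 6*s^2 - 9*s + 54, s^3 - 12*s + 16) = 1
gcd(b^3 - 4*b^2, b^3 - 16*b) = b^2 - 4*b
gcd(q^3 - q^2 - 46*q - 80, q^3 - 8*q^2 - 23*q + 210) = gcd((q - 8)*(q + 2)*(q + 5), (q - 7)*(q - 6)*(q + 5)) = q + 5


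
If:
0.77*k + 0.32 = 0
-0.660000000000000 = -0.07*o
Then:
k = -0.42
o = 9.43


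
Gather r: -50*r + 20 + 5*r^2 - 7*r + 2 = 5*r^2 - 57*r + 22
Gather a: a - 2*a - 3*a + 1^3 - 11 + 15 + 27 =32 - 4*a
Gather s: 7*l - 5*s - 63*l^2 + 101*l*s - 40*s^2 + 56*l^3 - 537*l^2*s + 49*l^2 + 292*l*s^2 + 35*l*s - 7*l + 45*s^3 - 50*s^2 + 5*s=56*l^3 - 14*l^2 + 45*s^3 + s^2*(292*l - 90) + s*(-537*l^2 + 136*l)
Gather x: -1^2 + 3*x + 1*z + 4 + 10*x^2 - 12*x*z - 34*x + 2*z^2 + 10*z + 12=10*x^2 + x*(-12*z - 31) + 2*z^2 + 11*z + 15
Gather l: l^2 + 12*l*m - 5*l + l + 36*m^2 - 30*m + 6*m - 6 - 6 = l^2 + l*(12*m - 4) + 36*m^2 - 24*m - 12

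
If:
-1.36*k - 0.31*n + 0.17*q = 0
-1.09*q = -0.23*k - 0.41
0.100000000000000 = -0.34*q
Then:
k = -3.18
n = 13.77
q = -0.29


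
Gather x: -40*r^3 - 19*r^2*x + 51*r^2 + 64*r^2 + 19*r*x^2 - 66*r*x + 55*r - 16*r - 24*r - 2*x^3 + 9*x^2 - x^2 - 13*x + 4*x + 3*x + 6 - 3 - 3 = -40*r^3 + 115*r^2 + 15*r - 2*x^3 + x^2*(19*r + 8) + x*(-19*r^2 - 66*r - 6)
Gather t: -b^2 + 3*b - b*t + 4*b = -b^2 - b*t + 7*b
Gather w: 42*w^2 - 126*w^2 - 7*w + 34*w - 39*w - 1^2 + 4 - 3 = -84*w^2 - 12*w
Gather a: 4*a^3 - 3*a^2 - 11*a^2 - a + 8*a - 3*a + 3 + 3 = 4*a^3 - 14*a^2 + 4*a + 6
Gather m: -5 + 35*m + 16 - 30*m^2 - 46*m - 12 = -30*m^2 - 11*m - 1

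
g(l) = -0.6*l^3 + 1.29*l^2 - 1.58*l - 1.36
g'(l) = -1.8*l^2 + 2.58*l - 1.58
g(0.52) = -1.92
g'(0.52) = -0.73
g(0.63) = -1.99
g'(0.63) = -0.67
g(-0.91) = 1.60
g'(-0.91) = -5.42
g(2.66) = -7.73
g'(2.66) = -7.45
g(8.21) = -259.41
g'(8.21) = -101.73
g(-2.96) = 30.18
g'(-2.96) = -24.99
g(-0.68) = 0.50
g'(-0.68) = -4.17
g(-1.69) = 7.89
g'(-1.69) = -11.08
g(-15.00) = 2337.59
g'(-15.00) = -445.28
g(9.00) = -348.49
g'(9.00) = -124.16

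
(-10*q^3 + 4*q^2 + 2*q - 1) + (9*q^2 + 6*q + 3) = -10*q^3 + 13*q^2 + 8*q + 2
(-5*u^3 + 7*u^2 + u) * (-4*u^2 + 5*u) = 20*u^5 - 53*u^4 + 31*u^3 + 5*u^2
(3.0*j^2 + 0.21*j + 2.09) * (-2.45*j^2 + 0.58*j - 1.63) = -7.35*j^4 + 1.2255*j^3 - 9.8887*j^2 + 0.8699*j - 3.4067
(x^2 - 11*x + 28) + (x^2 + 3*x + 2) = 2*x^2 - 8*x + 30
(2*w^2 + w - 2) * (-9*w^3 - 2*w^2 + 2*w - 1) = -18*w^5 - 13*w^4 + 20*w^3 + 4*w^2 - 5*w + 2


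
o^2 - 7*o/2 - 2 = (o - 4)*(o + 1/2)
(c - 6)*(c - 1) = c^2 - 7*c + 6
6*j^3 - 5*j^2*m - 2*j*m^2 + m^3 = (-3*j + m)*(-j + m)*(2*j + m)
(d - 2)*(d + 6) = d^2 + 4*d - 12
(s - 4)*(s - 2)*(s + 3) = s^3 - 3*s^2 - 10*s + 24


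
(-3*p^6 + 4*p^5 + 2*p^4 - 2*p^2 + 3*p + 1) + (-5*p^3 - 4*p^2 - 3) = -3*p^6 + 4*p^5 + 2*p^4 - 5*p^3 - 6*p^2 + 3*p - 2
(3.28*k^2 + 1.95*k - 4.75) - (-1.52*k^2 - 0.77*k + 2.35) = 4.8*k^2 + 2.72*k - 7.1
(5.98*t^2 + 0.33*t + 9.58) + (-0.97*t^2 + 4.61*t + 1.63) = 5.01*t^2 + 4.94*t + 11.21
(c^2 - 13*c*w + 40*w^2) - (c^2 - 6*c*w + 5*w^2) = -7*c*w + 35*w^2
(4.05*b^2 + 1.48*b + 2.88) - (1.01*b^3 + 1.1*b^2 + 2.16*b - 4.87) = -1.01*b^3 + 2.95*b^2 - 0.68*b + 7.75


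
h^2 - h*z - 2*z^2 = (h - 2*z)*(h + z)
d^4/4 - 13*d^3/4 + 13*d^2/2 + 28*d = d*(d/4 + 1/2)*(d - 8)*(d - 7)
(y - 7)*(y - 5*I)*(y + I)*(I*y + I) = I*y^4 + 4*y^3 - 6*I*y^3 - 24*y^2 - 2*I*y^2 - 28*y - 30*I*y - 35*I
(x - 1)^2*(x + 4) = x^3 + 2*x^2 - 7*x + 4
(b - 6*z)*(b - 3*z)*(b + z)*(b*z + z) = b^4*z - 8*b^3*z^2 + b^3*z + 9*b^2*z^3 - 8*b^2*z^2 + 18*b*z^4 + 9*b*z^3 + 18*z^4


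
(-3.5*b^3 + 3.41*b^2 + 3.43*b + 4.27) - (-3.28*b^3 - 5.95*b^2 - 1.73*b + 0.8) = -0.22*b^3 + 9.36*b^2 + 5.16*b + 3.47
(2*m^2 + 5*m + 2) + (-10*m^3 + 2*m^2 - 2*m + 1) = -10*m^3 + 4*m^2 + 3*m + 3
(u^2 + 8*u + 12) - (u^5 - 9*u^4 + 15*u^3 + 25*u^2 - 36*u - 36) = -u^5 + 9*u^4 - 15*u^3 - 24*u^2 + 44*u + 48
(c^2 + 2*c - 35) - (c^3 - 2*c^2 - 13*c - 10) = -c^3 + 3*c^2 + 15*c - 25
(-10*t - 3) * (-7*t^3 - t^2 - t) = 70*t^4 + 31*t^3 + 13*t^2 + 3*t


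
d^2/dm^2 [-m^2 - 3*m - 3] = -2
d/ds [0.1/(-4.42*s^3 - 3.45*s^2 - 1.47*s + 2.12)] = (1.326*s^2 + 0.69*s + 0.147)/(4.42*s^3 + 3.45*s^2 + 1.47*s - 2.12)^2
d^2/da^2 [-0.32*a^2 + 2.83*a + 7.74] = -0.640000000000000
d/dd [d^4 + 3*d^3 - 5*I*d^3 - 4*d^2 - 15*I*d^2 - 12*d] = 4*d^3 + d^2*(9 - 15*I) + d*(-8 - 30*I) - 12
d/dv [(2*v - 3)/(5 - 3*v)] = (3*v - 5)^(-2)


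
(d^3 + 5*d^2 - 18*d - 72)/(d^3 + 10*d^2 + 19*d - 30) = (d^2 - d - 12)/(d^2 + 4*d - 5)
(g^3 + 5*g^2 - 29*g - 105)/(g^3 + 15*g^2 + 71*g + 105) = (g - 5)/(g + 5)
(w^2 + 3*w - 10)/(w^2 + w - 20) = (w - 2)/(w - 4)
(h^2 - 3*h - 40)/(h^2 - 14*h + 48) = (h + 5)/(h - 6)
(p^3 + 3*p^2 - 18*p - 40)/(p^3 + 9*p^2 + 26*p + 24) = (p^2 + p - 20)/(p^2 + 7*p + 12)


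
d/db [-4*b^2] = -8*b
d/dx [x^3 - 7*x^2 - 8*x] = 3*x^2 - 14*x - 8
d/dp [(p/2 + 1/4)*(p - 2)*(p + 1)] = 3*p^2/2 - p/2 - 5/4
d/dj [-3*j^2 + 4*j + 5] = 4 - 6*j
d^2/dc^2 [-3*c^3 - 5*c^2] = -18*c - 10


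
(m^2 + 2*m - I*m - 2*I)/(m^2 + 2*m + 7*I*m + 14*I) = (m - I)/(m + 7*I)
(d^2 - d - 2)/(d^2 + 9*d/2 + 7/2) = 2*(d - 2)/(2*d + 7)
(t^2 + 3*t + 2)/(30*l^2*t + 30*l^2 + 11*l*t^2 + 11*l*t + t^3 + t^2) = (t + 2)/(30*l^2 + 11*l*t + t^2)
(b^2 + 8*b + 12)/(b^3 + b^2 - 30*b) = (b + 2)/(b*(b - 5))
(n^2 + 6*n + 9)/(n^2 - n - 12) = (n + 3)/(n - 4)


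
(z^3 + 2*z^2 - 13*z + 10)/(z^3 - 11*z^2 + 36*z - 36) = (z^2 + 4*z - 5)/(z^2 - 9*z + 18)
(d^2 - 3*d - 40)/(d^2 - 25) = (d - 8)/(d - 5)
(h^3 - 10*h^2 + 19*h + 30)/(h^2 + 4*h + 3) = (h^2 - 11*h + 30)/(h + 3)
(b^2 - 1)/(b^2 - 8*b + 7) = (b + 1)/(b - 7)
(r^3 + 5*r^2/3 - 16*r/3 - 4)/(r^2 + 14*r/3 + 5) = (3*r^2 - 4*r - 4)/(3*r + 5)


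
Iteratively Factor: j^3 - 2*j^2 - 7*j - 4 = (j + 1)*(j^2 - 3*j - 4) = (j + 1)^2*(j - 4)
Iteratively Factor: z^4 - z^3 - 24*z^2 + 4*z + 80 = (z + 4)*(z^3 - 5*z^2 - 4*z + 20) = (z - 5)*(z + 4)*(z^2 - 4) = (z - 5)*(z - 2)*(z + 4)*(z + 2)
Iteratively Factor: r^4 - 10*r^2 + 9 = (r + 3)*(r^3 - 3*r^2 - r + 3) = (r - 3)*(r + 3)*(r^2 - 1) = (r - 3)*(r + 1)*(r + 3)*(r - 1)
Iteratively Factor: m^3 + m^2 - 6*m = (m)*(m^2 + m - 6) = m*(m + 3)*(m - 2)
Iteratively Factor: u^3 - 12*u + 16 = (u - 2)*(u^2 + 2*u - 8) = (u - 2)^2*(u + 4)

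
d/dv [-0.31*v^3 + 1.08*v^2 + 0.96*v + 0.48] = -0.93*v^2 + 2.16*v + 0.96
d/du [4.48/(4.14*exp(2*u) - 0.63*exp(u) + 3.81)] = (2.8224 - 37.0944*exp(u))*exp(u)/(4.14*exp(2*u) - 0.63*exp(u) + 3.81)^2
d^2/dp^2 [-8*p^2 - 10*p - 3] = -16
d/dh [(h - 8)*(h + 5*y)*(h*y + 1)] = y*(h - 8)*(h + 5*y) + (h - 8)*(h*y + 1) + (h + 5*y)*(h*y + 1)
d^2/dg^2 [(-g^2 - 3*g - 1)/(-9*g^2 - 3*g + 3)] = 8*(6*g^3 + 9*g^2 + 9*g + 2)/(3*(27*g^6 + 27*g^5 - 18*g^4 - 17*g^3 + 6*g^2 + 3*g - 1))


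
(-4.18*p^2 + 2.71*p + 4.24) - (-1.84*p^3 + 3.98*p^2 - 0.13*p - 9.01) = 1.84*p^3 - 8.16*p^2 + 2.84*p + 13.25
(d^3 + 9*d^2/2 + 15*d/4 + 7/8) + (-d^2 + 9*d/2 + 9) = d^3 + 7*d^2/2 + 33*d/4 + 79/8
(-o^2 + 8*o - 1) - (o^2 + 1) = -2*o^2 + 8*o - 2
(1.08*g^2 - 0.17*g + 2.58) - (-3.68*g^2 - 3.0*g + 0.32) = 4.76*g^2 + 2.83*g + 2.26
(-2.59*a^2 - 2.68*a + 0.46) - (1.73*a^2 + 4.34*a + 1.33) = -4.32*a^2 - 7.02*a - 0.87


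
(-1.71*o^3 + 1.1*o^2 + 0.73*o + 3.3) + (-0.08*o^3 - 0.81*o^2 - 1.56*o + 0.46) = -1.79*o^3 + 0.29*o^2 - 0.83*o + 3.76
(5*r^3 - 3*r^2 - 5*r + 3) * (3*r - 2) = 15*r^4 - 19*r^3 - 9*r^2 + 19*r - 6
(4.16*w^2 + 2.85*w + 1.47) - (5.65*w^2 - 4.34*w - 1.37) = -1.49*w^2 + 7.19*w + 2.84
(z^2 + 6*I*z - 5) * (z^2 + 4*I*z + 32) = z^4 + 10*I*z^3 + 3*z^2 + 172*I*z - 160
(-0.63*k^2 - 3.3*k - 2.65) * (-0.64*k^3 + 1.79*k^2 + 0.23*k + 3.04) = 0.4032*k^5 + 0.9843*k^4 - 4.3559*k^3 - 7.4177*k^2 - 10.6415*k - 8.056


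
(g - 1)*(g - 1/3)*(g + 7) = g^3 + 17*g^2/3 - 9*g + 7/3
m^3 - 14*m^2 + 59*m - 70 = (m - 7)*(m - 5)*(m - 2)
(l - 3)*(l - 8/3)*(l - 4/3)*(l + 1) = l^4 - 6*l^3 + 77*l^2/9 + 44*l/9 - 32/3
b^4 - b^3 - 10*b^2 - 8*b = b*(b - 4)*(b + 1)*(b + 2)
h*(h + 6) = h^2 + 6*h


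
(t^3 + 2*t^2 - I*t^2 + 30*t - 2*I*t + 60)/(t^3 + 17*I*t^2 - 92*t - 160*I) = (t^2 + t*(2 - 6*I) - 12*I)/(t^2 + 12*I*t - 32)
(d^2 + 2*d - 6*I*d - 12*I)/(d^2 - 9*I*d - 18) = (d + 2)/(d - 3*I)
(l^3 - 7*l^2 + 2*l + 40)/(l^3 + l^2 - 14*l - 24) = (l - 5)/(l + 3)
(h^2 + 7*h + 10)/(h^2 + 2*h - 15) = (h + 2)/(h - 3)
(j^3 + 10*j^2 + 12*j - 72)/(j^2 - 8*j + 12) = (j^2 + 12*j + 36)/(j - 6)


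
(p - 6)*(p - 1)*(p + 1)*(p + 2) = p^4 - 4*p^3 - 13*p^2 + 4*p + 12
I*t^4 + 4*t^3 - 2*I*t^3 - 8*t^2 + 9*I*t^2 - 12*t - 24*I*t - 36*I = (t - 3)*(t - 6*I)*(t + 2*I)*(I*t + I)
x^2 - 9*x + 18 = (x - 6)*(x - 3)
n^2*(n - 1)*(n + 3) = n^4 + 2*n^3 - 3*n^2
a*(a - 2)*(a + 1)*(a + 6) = a^4 + 5*a^3 - 8*a^2 - 12*a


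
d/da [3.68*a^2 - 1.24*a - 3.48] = 7.36*a - 1.24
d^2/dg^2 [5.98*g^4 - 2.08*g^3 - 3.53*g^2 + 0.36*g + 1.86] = 71.76*g^2 - 12.48*g - 7.06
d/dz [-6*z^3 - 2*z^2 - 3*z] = -18*z^2 - 4*z - 3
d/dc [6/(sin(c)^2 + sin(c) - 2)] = -6*(2*sin(c) + 1)*cos(c)/(sin(c)^2 + sin(c) - 2)^2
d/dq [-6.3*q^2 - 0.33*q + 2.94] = -12.6*q - 0.33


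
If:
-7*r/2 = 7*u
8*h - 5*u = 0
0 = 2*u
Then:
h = 0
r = 0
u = 0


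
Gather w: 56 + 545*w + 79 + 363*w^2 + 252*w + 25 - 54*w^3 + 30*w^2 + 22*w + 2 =-54*w^3 + 393*w^2 + 819*w + 162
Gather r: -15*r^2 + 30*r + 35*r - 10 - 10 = -15*r^2 + 65*r - 20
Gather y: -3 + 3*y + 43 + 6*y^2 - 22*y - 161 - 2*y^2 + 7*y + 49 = 4*y^2 - 12*y - 72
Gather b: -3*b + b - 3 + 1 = -2*b - 2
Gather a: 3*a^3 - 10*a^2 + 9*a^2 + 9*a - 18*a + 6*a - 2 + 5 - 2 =3*a^3 - a^2 - 3*a + 1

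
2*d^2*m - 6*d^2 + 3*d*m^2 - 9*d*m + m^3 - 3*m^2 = (d + m)*(2*d + m)*(m - 3)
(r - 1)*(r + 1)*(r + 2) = r^3 + 2*r^2 - r - 2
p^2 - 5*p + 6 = (p - 3)*(p - 2)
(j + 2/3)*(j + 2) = j^2 + 8*j/3 + 4/3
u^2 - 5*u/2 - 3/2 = (u - 3)*(u + 1/2)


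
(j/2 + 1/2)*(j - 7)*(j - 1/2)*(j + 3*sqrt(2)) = j^4/2 - 13*j^3/4 + 3*sqrt(2)*j^3/2 - 39*sqrt(2)*j^2/4 - 2*j^2 - 6*sqrt(2)*j + 7*j/4 + 21*sqrt(2)/4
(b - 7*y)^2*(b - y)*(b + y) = b^4 - 14*b^3*y + 48*b^2*y^2 + 14*b*y^3 - 49*y^4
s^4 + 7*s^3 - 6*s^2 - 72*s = s*(s - 3)*(s + 4)*(s + 6)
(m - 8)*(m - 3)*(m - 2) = m^3 - 13*m^2 + 46*m - 48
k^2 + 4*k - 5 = (k - 1)*(k + 5)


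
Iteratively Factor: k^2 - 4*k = (k)*(k - 4)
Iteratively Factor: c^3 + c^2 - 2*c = (c + 2)*(c^2 - c) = c*(c + 2)*(c - 1)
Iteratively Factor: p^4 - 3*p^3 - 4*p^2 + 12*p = (p - 2)*(p^3 - p^2 - 6*p) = (p - 2)*(p + 2)*(p^2 - 3*p) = p*(p - 2)*(p + 2)*(p - 3)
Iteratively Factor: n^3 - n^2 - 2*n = (n + 1)*(n^2 - 2*n) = (n - 2)*(n + 1)*(n)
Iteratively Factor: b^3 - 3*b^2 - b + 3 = (b - 3)*(b^2 - 1) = (b - 3)*(b - 1)*(b + 1)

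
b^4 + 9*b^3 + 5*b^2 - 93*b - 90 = (b - 3)*(b + 1)*(b + 5)*(b + 6)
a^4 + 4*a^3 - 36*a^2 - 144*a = a*(a - 6)*(a + 4)*(a + 6)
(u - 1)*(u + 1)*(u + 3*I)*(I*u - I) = I*u^4 - 3*u^3 - I*u^3 + 3*u^2 - I*u^2 + 3*u + I*u - 3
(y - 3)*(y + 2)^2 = y^3 + y^2 - 8*y - 12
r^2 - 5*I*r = r*(r - 5*I)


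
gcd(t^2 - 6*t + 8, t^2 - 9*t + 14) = t - 2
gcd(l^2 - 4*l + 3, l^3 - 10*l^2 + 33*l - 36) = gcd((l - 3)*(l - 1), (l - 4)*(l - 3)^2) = l - 3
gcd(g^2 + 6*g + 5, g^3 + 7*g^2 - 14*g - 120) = g + 5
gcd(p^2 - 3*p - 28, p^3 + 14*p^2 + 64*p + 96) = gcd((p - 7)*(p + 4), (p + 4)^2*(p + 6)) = p + 4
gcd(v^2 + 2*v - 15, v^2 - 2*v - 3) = v - 3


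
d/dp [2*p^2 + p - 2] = 4*p + 1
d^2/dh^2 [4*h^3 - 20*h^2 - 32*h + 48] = 24*h - 40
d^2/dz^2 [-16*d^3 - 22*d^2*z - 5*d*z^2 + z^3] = -10*d + 6*z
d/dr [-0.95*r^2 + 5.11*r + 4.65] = 5.11 - 1.9*r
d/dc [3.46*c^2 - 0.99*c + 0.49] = 6.92*c - 0.99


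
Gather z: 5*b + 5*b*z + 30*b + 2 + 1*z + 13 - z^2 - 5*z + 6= 35*b - z^2 + z*(5*b - 4) + 21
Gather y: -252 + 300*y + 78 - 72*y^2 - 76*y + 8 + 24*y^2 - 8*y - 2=-48*y^2 + 216*y - 168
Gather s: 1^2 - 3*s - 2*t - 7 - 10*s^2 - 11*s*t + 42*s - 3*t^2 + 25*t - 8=-10*s^2 + s*(39 - 11*t) - 3*t^2 + 23*t - 14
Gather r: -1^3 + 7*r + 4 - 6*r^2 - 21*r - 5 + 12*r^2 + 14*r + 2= 6*r^2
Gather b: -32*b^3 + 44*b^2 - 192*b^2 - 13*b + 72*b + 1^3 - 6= -32*b^3 - 148*b^2 + 59*b - 5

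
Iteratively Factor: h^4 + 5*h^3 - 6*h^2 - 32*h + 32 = (h + 4)*(h^3 + h^2 - 10*h + 8) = (h - 2)*(h + 4)*(h^2 + 3*h - 4) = (h - 2)*(h - 1)*(h + 4)*(h + 4)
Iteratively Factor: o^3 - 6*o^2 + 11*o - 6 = (o - 3)*(o^2 - 3*o + 2) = (o - 3)*(o - 2)*(o - 1)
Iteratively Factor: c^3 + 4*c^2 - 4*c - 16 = (c - 2)*(c^2 + 6*c + 8) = (c - 2)*(c + 2)*(c + 4)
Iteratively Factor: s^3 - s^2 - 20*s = (s + 4)*(s^2 - 5*s) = s*(s + 4)*(s - 5)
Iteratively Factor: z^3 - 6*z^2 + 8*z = (z)*(z^2 - 6*z + 8) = z*(z - 2)*(z - 4)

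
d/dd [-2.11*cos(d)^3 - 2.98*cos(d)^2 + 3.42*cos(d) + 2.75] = (6.33*cos(d)^2 + 5.96*cos(d) - 3.42)*sin(d)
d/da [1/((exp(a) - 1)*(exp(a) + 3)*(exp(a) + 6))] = -((exp(a) - 1)*(exp(a) + 3) + (exp(a) - 1)*(exp(a) + 6) + (exp(a) + 3)*(exp(a) + 6))/(4*(exp(a) + 3)^2*(exp(a) + 6)^2*sinh(a/2)^2)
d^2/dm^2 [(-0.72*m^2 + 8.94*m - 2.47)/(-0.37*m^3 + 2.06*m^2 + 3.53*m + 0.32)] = (0.197136*m^6 - 7.34331599999999*m^5 + 50.5844760000001*m^4 - 138.6287*m^3 + 27.984054*m^2 + 144.882252*m + 78.645102)/(0.050653*m^9 - 0.846042*m^8 + 3.260625*m^7 + 7.270156*m^6 - 29.644701*m^5 - 78.574506*m^4 - 57.835169*m^3 - 12.595296*m^2 - 1.084416*m - 0.032768)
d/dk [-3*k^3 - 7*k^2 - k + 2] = -9*k^2 - 14*k - 1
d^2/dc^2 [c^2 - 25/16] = 2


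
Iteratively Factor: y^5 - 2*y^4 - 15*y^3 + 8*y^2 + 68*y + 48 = (y - 4)*(y^4 + 2*y^3 - 7*y^2 - 20*y - 12) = (y - 4)*(y - 3)*(y^3 + 5*y^2 + 8*y + 4) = (y - 4)*(y - 3)*(y + 2)*(y^2 + 3*y + 2) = (y - 4)*(y - 3)*(y + 1)*(y + 2)*(y + 2)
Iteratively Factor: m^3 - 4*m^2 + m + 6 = (m - 2)*(m^2 - 2*m - 3) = (m - 2)*(m + 1)*(m - 3)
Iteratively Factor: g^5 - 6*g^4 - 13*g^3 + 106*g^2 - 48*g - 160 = (g + 4)*(g^4 - 10*g^3 + 27*g^2 - 2*g - 40) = (g + 1)*(g + 4)*(g^3 - 11*g^2 + 38*g - 40) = (g - 2)*(g + 1)*(g + 4)*(g^2 - 9*g + 20) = (g - 4)*(g - 2)*(g + 1)*(g + 4)*(g - 5)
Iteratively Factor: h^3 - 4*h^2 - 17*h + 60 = (h - 5)*(h^2 + h - 12) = (h - 5)*(h - 3)*(h + 4)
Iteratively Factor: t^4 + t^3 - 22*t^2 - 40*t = (t)*(t^3 + t^2 - 22*t - 40) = t*(t - 5)*(t^2 + 6*t + 8) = t*(t - 5)*(t + 4)*(t + 2)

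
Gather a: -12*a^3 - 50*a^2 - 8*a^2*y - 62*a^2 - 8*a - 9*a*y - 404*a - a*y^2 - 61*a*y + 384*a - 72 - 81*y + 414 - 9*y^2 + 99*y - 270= -12*a^3 + a^2*(-8*y - 112) + a*(-y^2 - 70*y - 28) - 9*y^2 + 18*y + 72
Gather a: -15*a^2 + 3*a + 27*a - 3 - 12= -15*a^2 + 30*a - 15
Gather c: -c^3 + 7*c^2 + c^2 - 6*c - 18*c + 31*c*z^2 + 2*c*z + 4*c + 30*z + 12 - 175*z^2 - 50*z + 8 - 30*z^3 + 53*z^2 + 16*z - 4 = -c^3 + 8*c^2 + c*(31*z^2 + 2*z - 20) - 30*z^3 - 122*z^2 - 4*z + 16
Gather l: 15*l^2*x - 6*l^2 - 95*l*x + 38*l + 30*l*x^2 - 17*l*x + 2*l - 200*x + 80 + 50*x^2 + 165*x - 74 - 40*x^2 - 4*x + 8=l^2*(15*x - 6) + l*(30*x^2 - 112*x + 40) + 10*x^2 - 39*x + 14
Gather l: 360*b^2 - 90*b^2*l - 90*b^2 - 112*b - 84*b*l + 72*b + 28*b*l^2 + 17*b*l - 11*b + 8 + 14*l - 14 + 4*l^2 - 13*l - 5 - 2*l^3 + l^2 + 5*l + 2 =270*b^2 - 51*b - 2*l^3 + l^2*(28*b + 5) + l*(-90*b^2 - 67*b + 6) - 9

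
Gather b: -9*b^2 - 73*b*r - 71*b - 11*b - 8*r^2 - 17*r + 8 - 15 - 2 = -9*b^2 + b*(-73*r - 82) - 8*r^2 - 17*r - 9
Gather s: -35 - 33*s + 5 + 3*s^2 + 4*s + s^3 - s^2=s^3 + 2*s^2 - 29*s - 30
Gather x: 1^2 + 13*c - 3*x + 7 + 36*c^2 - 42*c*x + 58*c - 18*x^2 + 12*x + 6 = 36*c^2 + 71*c - 18*x^2 + x*(9 - 42*c) + 14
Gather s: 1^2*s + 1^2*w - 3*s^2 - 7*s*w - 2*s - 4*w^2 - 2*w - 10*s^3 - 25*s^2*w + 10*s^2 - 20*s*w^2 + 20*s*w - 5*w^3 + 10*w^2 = -10*s^3 + s^2*(7 - 25*w) + s*(-20*w^2 + 13*w - 1) - 5*w^3 + 6*w^2 - w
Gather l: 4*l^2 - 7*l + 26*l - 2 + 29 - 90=4*l^2 + 19*l - 63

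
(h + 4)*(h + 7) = h^2 + 11*h + 28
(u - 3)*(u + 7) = u^2 + 4*u - 21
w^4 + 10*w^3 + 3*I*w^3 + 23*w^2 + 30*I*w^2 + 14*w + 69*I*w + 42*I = (w + 1)*(w + 2)*(w + 7)*(w + 3*I)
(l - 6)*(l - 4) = l^2 - 10*l + 24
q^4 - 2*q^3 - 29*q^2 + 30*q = q*(q - 6)*(q - 1)*(q + 5)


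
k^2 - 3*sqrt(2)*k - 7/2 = (k - 7*sqrt(2)/2)*(k + sqrt(2)/2)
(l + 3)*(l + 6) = l^2 + 9*l + 18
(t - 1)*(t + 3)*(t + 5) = t^3 + 7*t^2 + 7*t - 15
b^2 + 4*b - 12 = (b - 2)*(b + 6)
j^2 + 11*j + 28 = (j + 4)*(j + 7)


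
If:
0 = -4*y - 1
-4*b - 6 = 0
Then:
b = -3/2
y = -1/4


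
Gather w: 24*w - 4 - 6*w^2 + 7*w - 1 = -6*w^2 + 31*w - 5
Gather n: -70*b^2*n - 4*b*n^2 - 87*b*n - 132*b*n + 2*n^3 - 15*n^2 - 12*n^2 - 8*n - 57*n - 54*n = 2*n^3 + n^2*(-4*b - 27) + n*(-70*b^2 - 219*b - 119)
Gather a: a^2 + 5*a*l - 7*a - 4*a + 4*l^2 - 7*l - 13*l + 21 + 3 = a^2 + a*(5*l - 11) + 4*l^2 - 20*l + 24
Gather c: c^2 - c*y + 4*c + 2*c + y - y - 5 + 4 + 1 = c^2 + c*(6 - y)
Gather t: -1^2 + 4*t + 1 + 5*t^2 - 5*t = 5*t^2 - t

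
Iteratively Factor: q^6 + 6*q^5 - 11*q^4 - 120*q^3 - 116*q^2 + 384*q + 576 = (q + 3)*(q^5 + 3*q^4 - 20*q^3 - 60*q^2 + 64*q + 192) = (q + 3)^2*(q^4 - 20*q^2 + 64) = (q - 4)*(q + 3)^2*(q^3 + 4*q^2 - 4*q - 16) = (q - 4)*(q + 3)^2*(q + 4)*(q^2 - 4) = (q - 4)*(q + 2)*(q + 3)^2*(q + 4)*(q - 2)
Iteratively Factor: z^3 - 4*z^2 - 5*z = (z)*(z^2 - 4*z - 5) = z*(z - 5)*(z + 1)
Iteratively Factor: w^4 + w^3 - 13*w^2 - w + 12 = (w + 4)*(w^3 - 3*w^2 - w + 3) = (w + 1)*(w + 4)*(w^2 - 4*w + 3) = (w - 1)*(w + 1)*(w + 4)*(w - 3)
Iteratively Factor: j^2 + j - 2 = (j + 2)*(j - 1)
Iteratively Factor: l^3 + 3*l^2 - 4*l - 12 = (l - 2)*(l^2 + 5*l + 6) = (l - 2)*(l + 3)*(l + 2)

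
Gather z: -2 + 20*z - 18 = 20*z - 20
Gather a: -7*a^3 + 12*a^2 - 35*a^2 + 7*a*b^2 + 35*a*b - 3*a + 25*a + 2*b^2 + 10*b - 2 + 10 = -7*a^3 - 23*a^2 + a*(7*b^2 + 35*b + 22) + 2*b^2 + 10*b + 8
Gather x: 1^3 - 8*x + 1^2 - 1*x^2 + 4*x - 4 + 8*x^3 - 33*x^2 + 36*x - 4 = 8*x^3 - 34*x^2 + 32*x - 6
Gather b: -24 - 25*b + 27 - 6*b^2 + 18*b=-6*b^2 - 7*b + 3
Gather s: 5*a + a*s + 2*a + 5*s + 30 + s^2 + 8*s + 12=7*a + s^2 + s*(a + 13) + 42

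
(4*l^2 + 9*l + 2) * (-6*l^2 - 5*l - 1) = -24*l^4 - 74*l^3 - 61*l^2 - 19*l - 2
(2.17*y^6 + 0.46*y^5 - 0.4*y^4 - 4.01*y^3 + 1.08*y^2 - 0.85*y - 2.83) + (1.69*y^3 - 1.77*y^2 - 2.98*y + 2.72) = 2.17*y^6 + 0.46*y^5 - 0.4*y^4 - 2.32*y^3 - 0.69*y^2 - 3.83*y - 0.11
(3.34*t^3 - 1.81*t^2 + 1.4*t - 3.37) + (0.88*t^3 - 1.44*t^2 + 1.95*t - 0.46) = 4.22*t^3 - 3.25*t^2 + 3.35*t - 3.83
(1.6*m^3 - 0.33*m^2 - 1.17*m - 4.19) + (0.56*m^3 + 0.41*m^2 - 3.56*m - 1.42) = 2.16*m^3 + 0.08*m^2 - 4.73*m - 5.61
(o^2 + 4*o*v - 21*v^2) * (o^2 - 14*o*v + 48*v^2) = o^4 - 10*o^3*v - 29*o^2*v^2 + 486*o*v^3 - 1008*v^4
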